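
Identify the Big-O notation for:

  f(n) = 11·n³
O(n³)

The dominant term in 11·n³ is 11·n³, which is Θ(n³).
Constants are absorbed, so the tightest bound is O(n³).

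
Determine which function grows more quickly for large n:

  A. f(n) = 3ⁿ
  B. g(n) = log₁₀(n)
A

f(n) = 3ⁿ is O(3ⁿ), while g(n) = log₁₀(n) is O(log n).
Since O(3ⁿ) grows faster than O(log n), f(n) dominates.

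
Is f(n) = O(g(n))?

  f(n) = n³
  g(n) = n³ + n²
True

f(n) = n³ and g(n) = n³ + n² are both O(n³).
Big-O permits equal growth rates (f ≤ c·g for some c), so f(n) = O(g(n)) is true.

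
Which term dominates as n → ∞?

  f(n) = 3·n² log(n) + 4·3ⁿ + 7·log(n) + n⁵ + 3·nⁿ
3·nⁿ

Looking at each term:
  - 3·n² log(n) is O(n² log n)
  - 4·3ⁿ is O(3ⁿ)
  - 7·log(n) is O(log n)
  - n⁵ is O(n⁵)
  - 3·nⁿ is O(nⁿ)

The term 3·nⁿ (O(nⁿ)) grows fastest and dominates all others.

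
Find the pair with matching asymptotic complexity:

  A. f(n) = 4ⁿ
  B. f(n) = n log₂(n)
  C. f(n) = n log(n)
B and C

Examining each function:
  A. 4ⁿ is O(4ⁿ)
  B. n log₂(n) is O(n log n)
  C. n log(n) is O(n log n)

Functions B and C both have the same complexity class.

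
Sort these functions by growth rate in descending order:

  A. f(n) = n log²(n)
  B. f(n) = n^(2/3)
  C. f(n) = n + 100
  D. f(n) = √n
A > C > B > D

Comparing growth rates:
A = n log²(n) is O(n log² n)
C = n + 100 is O(n)
B = n^(2/3) is O(n^(2/3))
D = √n is O(√n)

Therefore, the order from fastest to slowest is: A > C > B > D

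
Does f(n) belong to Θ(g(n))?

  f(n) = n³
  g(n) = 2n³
True

f(n) = n³ and g(n) = 2n³ are both O(n³).
Since they have the same asymptotic growth rate, f(n) = Θ(g(n)) is true.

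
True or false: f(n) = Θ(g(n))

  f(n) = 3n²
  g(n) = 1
False

f(n) = 3n² is O(n²), and g(n) = 1 is O(1).
Since they have different growth rates, f(n) = Θ(g(n)) is false.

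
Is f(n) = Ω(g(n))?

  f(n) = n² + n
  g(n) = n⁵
False

f(n) = n² + n is O(n²), and g(n) = n⁵ is O(n⁵).
Since O(n²) grows slower than O(n⁵), f(n) = Ω(g(n)) is false.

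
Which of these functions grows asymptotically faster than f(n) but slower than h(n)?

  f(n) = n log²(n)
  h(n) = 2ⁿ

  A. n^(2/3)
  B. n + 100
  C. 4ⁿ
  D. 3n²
D

We need g(n) with n log²(n) = o(g(n)) and g(n) = o(2ⁿ), i.e. O(n log² n) ≺ g ≺ O(2ⁿ).
Check each option:
  A. n^(2/3) — O(n^(2/3)) does not grow strictly faster than f(n)
  B. n + 100 — O(n) does not grow strictly faster than f(n)
  C. 4ⁿ — O(4ⁿ) does not grow strictly slower than h(n)
  D. 3n² — O(n²) is strictly between O(n log² n) and O(2ⁿ) ✓

Only option D (3n²) lies strictly between.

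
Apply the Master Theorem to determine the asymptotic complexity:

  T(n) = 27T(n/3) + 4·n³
Θ(n³ log n)

Master Theorem: a = 27, b = 3, f(n) = 4·n³.
Compute the critical exponent d = log₃(27) = 3.
Compare f(n) = Θ(n³) against n^d:
  k = 3 = d, so f(n) = Θ(n^d) — Case 2.
  Work is balanced across levels: T(n) = Θ(n^d log n) = Θ(n³ log n).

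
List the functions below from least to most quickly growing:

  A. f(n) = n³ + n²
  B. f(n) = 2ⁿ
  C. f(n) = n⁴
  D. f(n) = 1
D < A < C < B

Comparing growth rates:
D = 1 is O(1)
A = n³ + n² is O(n³)
C = n⁴ is O(n⁴)
B = 2ⁿ is O(2ⁿ)

Therefore, the order from slowest to fastest is: D < A < C < B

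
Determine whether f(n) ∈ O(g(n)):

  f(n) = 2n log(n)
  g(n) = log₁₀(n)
False

f(n) = 2n log(n) is O(n log n), and g(n) = log₁₀(n) is O(log n).
Since O(n log n) grows faster than O(log n), f(n) = O(g(n)) is false.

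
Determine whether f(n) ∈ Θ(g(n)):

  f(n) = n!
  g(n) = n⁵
False

f(n) = n! is O(n!), and g(n) = n⁵ is O(n⁵).
Since they have different growth rates, f(n) = Θ(g(n)) is false.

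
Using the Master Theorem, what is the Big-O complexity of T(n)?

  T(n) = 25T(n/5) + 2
Θ(n²)

Master Theorem: a = 25, b = 5, f(n) = 2.
Compute the critical exponent d = log₅(25) = 2.
Compare f(n) = Θ(1) against n^d:
  k = 0 < d = 2, so f(n) = O(n^(d-ε)) — Case 1.
  The recursion cost dominates: T(n) = Θ(n^d) = Θ(n²).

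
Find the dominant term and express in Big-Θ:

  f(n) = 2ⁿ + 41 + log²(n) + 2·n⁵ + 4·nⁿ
Θ(nⁿ)

Order the terms by growth rate: 41 ≺ log²(n) ≺ 2·n⁵ ≺ 2ⁿ ≺ 4·nⁿ.
The fastest-growing term 4·nⁿ dominates as n → ∞; dropping its constant factor gives Θ(nⁿ).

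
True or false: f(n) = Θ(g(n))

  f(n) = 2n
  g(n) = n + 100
True

f(n) = 2n and g(n) = n + 100 are both O(n).
Since they have the same asymptotic growth rate, f(n) = Θ(g(n)) is true.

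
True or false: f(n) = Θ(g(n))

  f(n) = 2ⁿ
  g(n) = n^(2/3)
False

f(n) = 2ⁿ is O(2ⁿ), and g(n) = n^(2/3) is O(n^(2/3)).
Since they have different growth rates, f(n) = Θ(g(n)) is false.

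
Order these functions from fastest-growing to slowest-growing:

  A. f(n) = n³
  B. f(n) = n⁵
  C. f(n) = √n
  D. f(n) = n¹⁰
D > B > A > C

Comparing growth rates:
D = n¹⁰ is O(n¹⁰)
B = n⁵ is O(n⁵)
A = n³ is O(n³)
C = √n is O(√n)

Therefore, the order from fastest to slowest is: D > B > A > C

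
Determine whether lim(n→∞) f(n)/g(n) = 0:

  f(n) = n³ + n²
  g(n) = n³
False

f(n) = n³ + n² is O(n³), and g(n) = n³ is O(n³).
Since they have the same growth rate, f(n) = o(g(n)) is false.
(f = o(g) requires f to grow strictly slower, not equal.)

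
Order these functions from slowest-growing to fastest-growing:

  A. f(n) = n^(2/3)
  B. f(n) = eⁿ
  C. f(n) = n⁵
A < C < B

Comparing growth rates:
A = n^(2/3) is O(n^(2/3))
C = n⁵ is O(n⁵)
B = eⁿ is O(eⁿ)

Therefore, the order from slowest to fastest is: A < C < B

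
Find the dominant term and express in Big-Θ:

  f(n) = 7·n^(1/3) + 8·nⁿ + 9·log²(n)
Θ(nⁿ)

Order the terms by growth rate: 9·log²(n) ≺ 7·n^(1/3) ≺ 8·nⁿ.
The fastest-growing term 8·nⁿ dominates as n → ∞; dropping its constant factor gives Θ(nⁿ).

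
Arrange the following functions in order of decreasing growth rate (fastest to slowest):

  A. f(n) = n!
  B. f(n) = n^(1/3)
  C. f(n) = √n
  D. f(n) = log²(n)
A > C > B > D

Comparing growth rates:
A = n! is O(n!)
C = √n is O(√n)
B = n^(1/3) is O(n^(1/3))
D = log²(n) is O(log² n)

Therefore, the order from fastest to slowest is: A > C > B > D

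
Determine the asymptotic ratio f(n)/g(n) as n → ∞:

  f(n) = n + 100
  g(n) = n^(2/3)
∞

Since n + 100 (O(n)) grows faster than n^(2/3) (O(n^(2/3))),
the ratio f(n)/g(n) → ∞ as n → ∞.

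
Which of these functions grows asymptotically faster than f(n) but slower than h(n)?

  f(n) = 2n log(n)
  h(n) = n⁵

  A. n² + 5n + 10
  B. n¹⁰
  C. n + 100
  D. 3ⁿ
A

We need g(n) with 2n log(n) = o(g(n)) and g(n) = o(n⁵), i.e. O(n log n) ≺ g ≺ O(n⁵).
Check each option:
  A. n² + 5n + 10 — O(n²) is strictly between O(n log n) and O(n⁵) ✓
  B. n¹⁰ — O(n¹⁰) does not grow strictly slower than h(n)
  C. n + 100 — O(n) does not grow strictly faster than f(n)
  D. 3ⁿ — O(3ⁿ) does not grow strictly slower than h(n)

Only option A (n² + 5n + 10) lies strictly between.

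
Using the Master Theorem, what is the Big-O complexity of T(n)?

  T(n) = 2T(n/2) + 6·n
Θ(n log n)

Master Theorem: a = 2, b = 2, f(n) = 6·n.
Compute the critical exponent d = log₂(2) = 1.
Compare f(n) = Θ(n) against n^d:
  k = 1 = d, so f(n) = Θ(n^d) — Case 2.
  Work is balanced across levels: T(n) = Θ(n^d log n) = Θ(n log n).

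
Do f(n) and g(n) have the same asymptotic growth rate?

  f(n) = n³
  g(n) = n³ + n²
True

f(n) = n³ and g(n) = n³ + n² are both O(n³).
Since they have the same asymptotic growth rate, f(n) = Θ(g(n)) is true.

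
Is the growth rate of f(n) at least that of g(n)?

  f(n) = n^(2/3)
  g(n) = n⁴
False

f(n) = n^(2/3) is O(n^(2/3)), and g(n) = n⁴ is O(n⁴).
Since O(n^(2/3)) grows slower than O(n⁴), f(n) = Ω(g(n)) is false.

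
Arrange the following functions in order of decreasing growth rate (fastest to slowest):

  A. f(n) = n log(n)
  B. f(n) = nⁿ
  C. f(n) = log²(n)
B > A > C

Comparing growth rates:
B = nⁿ is O(nⁿ)
A = n log(n) is O(n log n)
C = log²(n) is O(log² n)

Therefore, the order from fastest to slowest is: B > A > C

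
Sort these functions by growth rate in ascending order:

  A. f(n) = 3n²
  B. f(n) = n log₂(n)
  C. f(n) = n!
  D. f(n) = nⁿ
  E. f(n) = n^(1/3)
E < B < A < C < D

Comparing growth rates:
E = n^(1/3) is O(n^(1/3))
B = n log₂(n) is O(n log n)
A = 3n² is O(n²)
C = n! is O(n!)
D = nⁿ is O(nⁿ)

Therefore, the order from slowest to fastest is: E < B < A < C < D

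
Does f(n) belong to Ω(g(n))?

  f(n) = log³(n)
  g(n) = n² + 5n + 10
False

f(n) = log³(n) is O(log³ n), and g(n) = n² + 5n + 10 is O(n²).
Since O(log³ n) grows slower than O(n²), f(n) = Ω(g(n)) is false.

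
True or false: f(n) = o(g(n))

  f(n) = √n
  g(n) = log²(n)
False

f(n) = √n is O(√n), and g(n) = log²(n) is O(log² n).
Since O(√n) grows faster than or equal to O(log² n), f(n) = o(g(n)) is false.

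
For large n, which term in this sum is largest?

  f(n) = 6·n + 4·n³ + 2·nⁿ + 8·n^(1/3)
2·nⁿ

Looking at each term:
  - 6·n is O(n)
  - 4·n³ is O(n³)
  - 2·nⁿ is O(nⁿ)
  - 8·n^(1/3) is O(n^(1/3))

The term 2·nⁿ (O(nⁿ)) grows fastest and dominates all others.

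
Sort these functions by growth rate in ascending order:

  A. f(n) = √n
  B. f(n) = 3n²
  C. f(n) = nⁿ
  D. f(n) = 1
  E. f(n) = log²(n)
D < E < A < B < C

Comparing growth rates:
D = 1 is O(1)
E = log²(n) is O(log² n)
A = √n is O(√n)
B = 3n² is O(n²)
C = nⁿ is O(nⁿ)

Therefore, the order from slowest to fastest is: D < E < A < B < C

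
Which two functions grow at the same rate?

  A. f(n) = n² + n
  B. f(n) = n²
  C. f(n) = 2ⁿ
A and B

Examining each function:
  A. n² + n is O(n²)
  B. n² is O(n²)
  C. 2ⁿ is O(2ⁿ)

Functions A and B both have the same complexity class.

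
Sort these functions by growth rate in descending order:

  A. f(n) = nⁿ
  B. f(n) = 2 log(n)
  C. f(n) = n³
A > C > B

Comparing growth rates:
A = nⁿ is O(nⁿ)
C = n³ is O(n³)
B = 2 log(n) is O(log n)

Therefore, the order from fastest to slowest is: A > C > B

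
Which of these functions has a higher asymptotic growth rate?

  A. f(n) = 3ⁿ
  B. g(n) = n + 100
A

f(n) = 3ⁿ is O(3ⁿ), while g(n) = n + 100 is O(n).
Since O(3ⁿ) grows faster than O(n), f(n) dominates.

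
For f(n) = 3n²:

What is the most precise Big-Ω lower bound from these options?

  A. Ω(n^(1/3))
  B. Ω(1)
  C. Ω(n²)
C

f(n) = 3n² is Ω(n²).
All listed options are valid Big-Ω bounds (lower bounds),
but Ω(n²) is the tightest (largest valid bound).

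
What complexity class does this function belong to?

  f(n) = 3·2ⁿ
O(2ⁿ)

The dominant term in 3·2ⁿ is 3·2ⁿ, which is Θ(2ⁿ).
Constants are absorbed, so the tightest bound is O(2ⁿ).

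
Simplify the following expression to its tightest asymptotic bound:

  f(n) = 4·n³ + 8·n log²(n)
Θ(n³)

Order the terms by growth rate: 8·n log²(n) ≺ 4·n³.
The fastest-growing term 4·n³ dominates as n → ∞; dropping its constant factor gives Θ(n³).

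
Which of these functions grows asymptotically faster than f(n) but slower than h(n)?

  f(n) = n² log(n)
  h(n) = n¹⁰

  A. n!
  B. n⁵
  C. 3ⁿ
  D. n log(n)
B

We need g(n) with n² log(n) = o(g(n)) and g(n) = o(n¹⁰), i.e. O(n² log n) ≺ g ≺ O(n¹⁰).
Check each option:
  A. n! — O(n!) does not grow strictly slower than h(n)
  B. n⁵ — O(n⁵) is strictly between O(n² log n) and O(n¹⁰) ✓
  C. 3ⁿ — O(3ⁿ) does not grow strictly slower than h(n)
  D. n log(n) — O(n log n) does not grow strictly faster than f(n)

Only option B (n⁵) lies strictly between.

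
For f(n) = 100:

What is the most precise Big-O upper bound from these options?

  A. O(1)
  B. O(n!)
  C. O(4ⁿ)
A

f(n) = 100 is O(1).
All listed options are valid Big-O bounds (upper bounds),
but O(1) is the tightest (smallest valid bound).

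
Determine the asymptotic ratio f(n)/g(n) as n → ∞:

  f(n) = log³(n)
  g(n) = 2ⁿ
0

Since log³(n) (O(log³ n)) grows slower than 2ⁿ (O(2ⁿ)),
the ratio f(n)/g(n) → 0 as n → ∞.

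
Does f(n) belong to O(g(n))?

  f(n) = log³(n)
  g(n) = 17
False

f(n) = log³(n) is O(log³ n), and g(n) = 17 is O(1).
Since O(log³ n) grows faster than O(1), f(n) = O(g(n)) is false.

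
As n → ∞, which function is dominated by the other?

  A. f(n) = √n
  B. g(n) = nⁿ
A

f(n) = √n is O(√n), while g(n) = nⁿ is O(nⁿ).
Since O(√n) grows slower than O(nⁿ), f(n) is dominated.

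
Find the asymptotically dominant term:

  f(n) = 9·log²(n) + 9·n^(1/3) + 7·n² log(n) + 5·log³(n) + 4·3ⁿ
4·3ⁿ

Looking at each term:
  - 9·log²(n) is O(log² n)
  - 9·n^(1/3) is O(n^(1/3))
  - 7·n² log(n) is O(n² log n)
  - 5·log³(n) is O(log³ n)
  - 4·3ⁿ is O(3ⁿ)

The term 4·3ⁿ (O(3ⁿ)) grows fastest and dominates all others.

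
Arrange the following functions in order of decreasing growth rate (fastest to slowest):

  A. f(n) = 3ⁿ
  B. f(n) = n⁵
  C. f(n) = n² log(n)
A > B > C

Comparing growth rates:
A = 3ⁿ is O(3ⁿ)
B = n⁵ is O(n⁵)
C = n² log(n) is O(n² log n)

Therefore, the order from fastest to slowest is: A > B > C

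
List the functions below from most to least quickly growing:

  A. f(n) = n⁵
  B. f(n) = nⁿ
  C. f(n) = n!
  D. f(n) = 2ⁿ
B > C > D > A

Comparing growth rates:
B = nⁿ is O(nⁿ)
C = n! is O(n!)
D = 2ⁿ is O(2ⁿ)
A = n⁵ is O(n⁵)

Therefore, the order from fastest to slowest is: B > C > D > A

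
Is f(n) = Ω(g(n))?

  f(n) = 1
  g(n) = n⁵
False

f(n) = 1 is O(1), and g(n) = n⁵ is O(n⁵).
Since O(1) grows slower than O(n⁵), f(n) = Ω(g(n)) is false.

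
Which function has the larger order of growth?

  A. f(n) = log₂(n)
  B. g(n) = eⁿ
B

f(n) = log₂(n) is O(log n), while g(n) = eⁿ is O(eⁿ).
Since O(eⁿ) grows faster than O(log n), g(n) dominates.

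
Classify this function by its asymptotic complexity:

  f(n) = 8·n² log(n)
O(n² log n)

The dominant term in 8·n² log(n) is 8·n² log(n), which is Θ(n² log n).
Constants are absorbed, so the tightest bound is O(n² log n).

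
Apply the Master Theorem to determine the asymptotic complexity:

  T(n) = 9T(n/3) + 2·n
Θ(n²)

Master Theorem: a = 9, b = 3, f(n) = 2·n.
Compute the critical exponent d = log₃(9) = 2.
Compare f(n) = Θ(n) against n^d:
  k = 1 < d = 2, so f(n) = O(n^(d-ε)) — Case 1.
  The recursion cost dominates: T(n) = Θ(n^d) = Θ(n²).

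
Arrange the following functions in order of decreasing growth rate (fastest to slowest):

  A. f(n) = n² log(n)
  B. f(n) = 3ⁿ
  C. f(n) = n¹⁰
B > C > A

Comparing growth rates:
B = 3ⁿ is O(3ⁿ)
C = n¹⁰ is O(n¹⁰)
A = n² log(n) is O(n² log n)

Therefore, the order from fastest to slowest is: B > C > A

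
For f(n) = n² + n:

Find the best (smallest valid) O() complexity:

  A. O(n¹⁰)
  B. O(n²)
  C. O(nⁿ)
B

f(n) = n² + n is O(n²).
All listed options are valid Big-O bounds (upper bounds),
but O(n²) is the tightest (smallest valid bound).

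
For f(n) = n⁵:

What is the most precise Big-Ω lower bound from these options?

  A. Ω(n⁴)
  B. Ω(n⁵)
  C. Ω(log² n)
B

f(n) = n⁵ is Ω(n⁵).
All listed options are valid Big-Ω bounds (lower bounds),
but Ω(n⁵) is the tightest (largest valid bound).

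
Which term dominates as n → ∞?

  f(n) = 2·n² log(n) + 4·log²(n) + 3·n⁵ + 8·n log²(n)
3·n⁵

Looking at each term:
  - 2·n² log(n) is O(n² log n)
  - 4·log²(n) is O(log² n)
  - 3·n⁵ is O(n⁵)
  - 8·n log²(n) is O(n log² n)

The term 3·n⁵ (O(n⁵)) grows fastest and dominates all others.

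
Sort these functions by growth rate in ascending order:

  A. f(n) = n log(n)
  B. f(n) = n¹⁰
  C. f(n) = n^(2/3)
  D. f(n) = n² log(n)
C < A < D < B

Comparing growth rates:
C = n^(2/3) is O(n^(2/3))
A = n log(n) is O(n log n)
D = n² log(n) is O(n² log n)
B = n¹⁰ is O(n¹⁰)

Therefore, the order from slowest to fastest is: C < A < D < B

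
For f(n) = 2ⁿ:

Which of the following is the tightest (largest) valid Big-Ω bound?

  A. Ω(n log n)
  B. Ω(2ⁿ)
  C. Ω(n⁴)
B

f(n) = 2ⁿ is Ω(2ⁿ).
All listed options are valid Big-Ω bounds (lower bounds),
but Ω(2ⁿ) is the tightest (largest valid bound).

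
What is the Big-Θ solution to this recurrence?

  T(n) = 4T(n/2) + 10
Θ(n²)

Master Theorem: a = 4, b = 2, f(n) = 10.
Compute the critical exponent d = log₂(4) = 2.
Compare f(n) = Θ(1) against n^d:
  k = 0 < d = 2, so f(n) = O(n^(d-ε)) — Case 1.
  The recursion cost dominates: T(n) = Θ(n^d) = Θ(n²).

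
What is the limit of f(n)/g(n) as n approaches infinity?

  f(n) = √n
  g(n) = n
0

Since √n (O(√n)) grows slower than n (O(n)),
the ratio f(n)/g(n) → 0 as n → ∞.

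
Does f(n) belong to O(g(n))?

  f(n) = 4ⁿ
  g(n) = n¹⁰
False

f(n) = 4ⁿ is O(4ⁿ), and g(n) = n¹⁰ is O(n¹⁰).
Since O(4ⁿ) grows faster than O(n¹⁰), f(n) = O(g(n)) is false.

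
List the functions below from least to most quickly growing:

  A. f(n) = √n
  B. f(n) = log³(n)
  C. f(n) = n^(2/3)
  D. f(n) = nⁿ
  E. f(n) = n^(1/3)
B < E < A < C < D

Comparing growth rates:
B = log³(n) is O(log³ n)
E = n^(1/3) is O(n^(1/3))
A = √n is O(√n)
C = n^(2/3) is O(n^(2/3))
D = nⁿ is O(nⁿ)

Therefore, the order from slowest to fastest is: B < E < A < C < D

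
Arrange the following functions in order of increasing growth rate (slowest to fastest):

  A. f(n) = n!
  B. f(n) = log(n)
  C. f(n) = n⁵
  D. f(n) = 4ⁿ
B < C < D < A

Comparing growth rates:
B = log(n) is O(log n)
C = n⁵ is O(n⁵)
D = 4ⁿ is O(4ⁿ)
A = n! is O(n!)

Therefore, the order from slowest to fastest is: B < C < D < A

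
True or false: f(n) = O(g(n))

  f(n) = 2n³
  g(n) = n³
True

f(n) = 2n³ and g(n) = n³ are both O(n³).
Big-O permits equal growth rates (f ≤ c·g for some c), so f(n) = O(g(n)) is true.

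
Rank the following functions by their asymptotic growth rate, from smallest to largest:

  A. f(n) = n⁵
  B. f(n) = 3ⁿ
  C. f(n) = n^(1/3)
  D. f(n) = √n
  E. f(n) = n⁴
C < D < E < A < B

Comparing growth rates:
C = n^(1/3) is O(n^(1/3))
D = √n is O(√n)
E = n⁴ is O(n⁴)
A = n⁵ is O(n⁵)
B = 3ⁿ is O(3ⁿ)

Therefore, the order from slowest to fastest is: C < D < E < A < B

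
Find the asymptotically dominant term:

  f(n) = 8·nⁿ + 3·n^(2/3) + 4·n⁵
8·nⁿ

Looking at each term:
  - 8·nⁿ is O(nⁿ)
  - 3·n^(2/3) is O(n^(2/3))
  - 4·n⁵ is O(n⁵)

The term 8·nⁿ (O(nⁿ)) grows fastest and dominates all others.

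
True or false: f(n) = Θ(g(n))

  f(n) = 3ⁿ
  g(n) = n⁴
False

f(n) = 3ⁿ is O(3ⁿ), and g(n) = n⁴ is O(n⁴).
Since they have different growth rates, f(n) = Θ(g(n)) is false.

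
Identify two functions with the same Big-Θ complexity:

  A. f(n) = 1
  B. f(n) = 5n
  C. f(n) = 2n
B and C

Examining each function:
  A. 1 is O(1)
  B. 5n is O(n)
  C. 2n is O(n)

Functions B and C both have the same complexity class.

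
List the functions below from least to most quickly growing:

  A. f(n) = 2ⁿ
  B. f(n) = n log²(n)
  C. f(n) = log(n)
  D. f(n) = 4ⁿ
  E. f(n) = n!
C < B < A < D < E

Comparing growth rates:
C = log(n) is O(log n)
B = n log²(n) is O(n log² n)
A = 2ⁿ is O(2ⁿ)
D = 4ⁿ is O(4ⁿ)
E = n! is O(n!)

Therefore, the order from slowest to fastest is: C < B < A < D < E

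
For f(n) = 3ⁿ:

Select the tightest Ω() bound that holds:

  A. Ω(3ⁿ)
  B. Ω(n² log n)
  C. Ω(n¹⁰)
A

f(n) = 3ⁿ is Ω(3ⁿ).
All listed options are valid Big-Ω bounds (lower bounds),
but Ω(3ⁿ) is the tightest (largest valid bound).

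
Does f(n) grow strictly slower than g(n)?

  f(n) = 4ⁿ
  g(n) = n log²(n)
False

f(n) = 4ⁿ is O(4ⁿ), and g(n) = n log²(n) is O(n log² n).
Since O(4ⁿ) grows faster than or equal to O(n log² n), f(n) = o(g(n)) is false.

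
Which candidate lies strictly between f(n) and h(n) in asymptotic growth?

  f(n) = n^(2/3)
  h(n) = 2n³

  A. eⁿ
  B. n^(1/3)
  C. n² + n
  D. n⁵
C

We need g(n) with n^(2/3) = o(g(n)) and g(n) = o(2n³), i.e. O(n^(2/3)) ≺ g ≺ O(n³).
Check each option:
  A. eⁿ — O(eⁿ) does not grow strictly slower than h(n)
  B. n^(1/3) — O(n^(1/3)) does not grow strictly faster than f(n)
  C. n² + n — O(n²) is strictly between O(n^(2/3)) and O(n³) ✓
  D. n⁵ — O(n⁵) does not grow strictly slower than h(n)

Only option C (n² + n) lies strictly between.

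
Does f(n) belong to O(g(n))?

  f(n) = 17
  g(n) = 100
True

f(n) = 17 and g(n) = 100 are both O(1).
Big-O permits equal growth rates (f ≤ c·g for some c), so f(n) = O(g(n)) is true.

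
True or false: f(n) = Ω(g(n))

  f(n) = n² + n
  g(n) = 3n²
True

f(n) = n² + n and g(n) = 3n² are both O(n²).
Big-Ω permits equal growth rates (f ≥ c·g for some c > 0), so f(n) = Ω(g(n)) is true.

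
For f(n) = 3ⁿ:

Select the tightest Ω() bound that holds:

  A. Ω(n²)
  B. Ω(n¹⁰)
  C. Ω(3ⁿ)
C

f(n) = 3ⁿ is Ω(3ⁿ).
All listed options are valid Big-Ω bounds (lower bounds),
but Ω(3ⁿ) is the tightest (largest valid bound).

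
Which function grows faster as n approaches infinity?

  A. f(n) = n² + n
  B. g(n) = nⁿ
B

f(n) = n² + n is O(n²), while g(n) = nⁿ is O(nⁿ).
Since O(nⁿ) grows faster than O(n²), g(n) dominates.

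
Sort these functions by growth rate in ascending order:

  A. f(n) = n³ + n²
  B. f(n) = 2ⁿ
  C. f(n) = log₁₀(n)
C < A < B

Comparing growth rates:
C = log₁₀(n) is O(log n)
A = n³ + n² is O(n³)
B = 2ⁿ is O(2ⁿ)

Therefore, the order from slowest to fastest is: C < A < B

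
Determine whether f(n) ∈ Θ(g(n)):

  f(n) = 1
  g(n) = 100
True

f(n) = 1 and g(n) = 100 are both O(1).
Since they have the same asymptotic growth rate, f(n) = Θ(g(n)) is true.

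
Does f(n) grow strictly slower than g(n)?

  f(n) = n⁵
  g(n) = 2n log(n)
False

f(n) = n⁵ is O(n⁵), and g(n) = 2n log(n) is O(n log n).
Since O(n⁵) grows faster than or equal to O(n log n), f(n) = o(g(n)) is false.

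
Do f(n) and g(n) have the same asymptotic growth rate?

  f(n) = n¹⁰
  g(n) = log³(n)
False

f(n) = n¹⁰ is O(n¹⁰), and g(n) = log³(n) is O(log³ n).
Since they have different growth rates, f(n) = Θ(g(n)) is false.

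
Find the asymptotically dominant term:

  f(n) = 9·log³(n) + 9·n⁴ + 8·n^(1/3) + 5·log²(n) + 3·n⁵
3·n⁵

Looking at each term:
  - 9·log³(n) is O(log³ n)
  - 9·n⁴ is O(n⁴)
  - 8·n^(1/3) is O(n^(1/3))
  - 5·log²(n) is O(log² n)
  - 3·n⁵ is O(n⁵)

The term 3·n⁵ (O(n⁵)) grows fastest and dominates all others.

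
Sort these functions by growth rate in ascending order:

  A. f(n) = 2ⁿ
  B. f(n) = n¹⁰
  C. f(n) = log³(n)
C < B < A

Comparing growth rates:
C = log³(n) is O(log³ n)
B = n¹⁰ is O(n¹⁰)
A = 2ⁿ is O(2ⁿ)

Therefore, the order from slowest to fastest is: C < B < A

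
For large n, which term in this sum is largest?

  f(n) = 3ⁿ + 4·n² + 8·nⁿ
8·nⁿ

Looking at each term:
  - 3ⁿ is O(3ⁿ)
  - 4·n² is O(n²)
  - 8·nⁿ is O(nⁿ)

The term 8·nⁿ (O(nⁿ)) grows fastest and dominates all others.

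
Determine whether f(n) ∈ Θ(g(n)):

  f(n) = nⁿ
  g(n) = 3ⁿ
False

f(n) = nⁿ is O(nⁿ), and g(n) = 3ⁿ is O(3ⁿ).
Since they have different growth rates, f(n) = Θ(g(n)) is false.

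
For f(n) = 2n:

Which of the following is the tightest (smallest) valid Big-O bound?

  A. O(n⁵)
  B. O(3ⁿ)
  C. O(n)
C

f(n) = 2n is O(n).
All listed options are valid Big-O bounds (upper bounds),
but O(n) is the tightest (smallest valid bound).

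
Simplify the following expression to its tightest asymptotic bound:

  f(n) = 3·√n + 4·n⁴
Θ(n⁴)

Order the terms by growth rate: 3·√n ≺ 4·n⁴.
The fastest-growing term 4·n⁴ dominates as n → ∞; dropping its constant factor gives Θ(n⁴).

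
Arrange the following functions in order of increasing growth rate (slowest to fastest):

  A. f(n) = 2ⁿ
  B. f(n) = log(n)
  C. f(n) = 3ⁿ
B < A < C

Comparing growth rates:
B = log(n) is O(log n)
A = 2ⁿ is O(2ⁿ)
C = 3ⁿ is O(3ⁿ)

Therefore, the order from slowest to fastest is: B < A < C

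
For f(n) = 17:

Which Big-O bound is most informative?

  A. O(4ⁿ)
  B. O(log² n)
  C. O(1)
C

f(n) = 17 is O(1).
All listed options are valid Big-O bounds (upper bounds),
but O(1) is the tightest (smallest valid bound).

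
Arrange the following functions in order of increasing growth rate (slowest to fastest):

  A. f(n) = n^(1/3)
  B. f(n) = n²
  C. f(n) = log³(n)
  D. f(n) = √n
C < A < D < B

Comparing growth rates:
C = log³(n) is O(log³ n)
A = n^(1/3) is O(n^(1/3))
D = √n is O(√n)
B = n² is O(n²)

Therefore, the order from slowest to fastest is: C < A < D < B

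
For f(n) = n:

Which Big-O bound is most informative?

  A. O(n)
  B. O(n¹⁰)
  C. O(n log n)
A

f(n) = n is O(n).
All listed options are valid Big-O bounds (upper bounds),
but O(n) is the tightest (smallest valid bound).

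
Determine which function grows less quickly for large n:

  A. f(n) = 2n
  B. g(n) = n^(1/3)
B

f(n) = 2n is O(n), while g(n) = n^(1/3) is O(n^(1/3)).
Since O(n^(1/3)) grows slower than O(n), g(n) is dominated.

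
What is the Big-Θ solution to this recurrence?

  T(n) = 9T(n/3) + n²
Θ(n² log n)

Master Theorem: a = 9, b = 3, f(n) = n².
Compute the critical exponent d = log₃(9) = 2.
Compare f(n) = Θ(n²) against n^d:
  k = 2 = d, so f(n) = Θ(n^d) — Case 2.
  Work is balanced across levels: T(n) = Θ(n^d log n) = Θ(n² log n).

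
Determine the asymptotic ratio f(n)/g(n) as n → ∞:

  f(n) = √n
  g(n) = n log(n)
0

Since √n (O(√n)) grows slower than n log(n) (O(n log n)),
the ratio f(n)/g(n) → 0 as n → ∞.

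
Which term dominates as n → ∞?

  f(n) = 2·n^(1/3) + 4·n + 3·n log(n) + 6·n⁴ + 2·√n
6·n⁴

Looking at each term:
  - 2·n^(1/3) is O(n^(1/3))
  - 4·n is O(n)
  - 3·n log(n) is O(n log n)
  - 6·n⁴ is O(n⁴)
  - 2·√n is O(√n)

The term 6·n⁴ (O(n⁴)) grows fastest and dominates all others.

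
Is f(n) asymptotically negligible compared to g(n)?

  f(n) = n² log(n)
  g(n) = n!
True

f(n) = n² log(n) is O(n² log n), and g(n) = n! is O(n!).
Since O(n² log n) grows strictly slower than O(n!), f(n) = o(g(n)) is true.
This means lim(n→∞) f(n)/g(n) = 0.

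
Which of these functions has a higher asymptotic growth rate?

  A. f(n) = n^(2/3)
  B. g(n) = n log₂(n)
B

f(n) = n^(2/3) is O(n^(2/3)), while g(n) = n log₂(n) is O(n log n).
Since O(n log n) grows faster than O(n^(2/3)), g(n) dominates.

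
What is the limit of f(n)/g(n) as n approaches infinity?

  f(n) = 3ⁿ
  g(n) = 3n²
∞

Since 3ⁿ (O(3ⁿ)) grows faster than 3n² (O(n²)),
the ratio f(n)/g(n) → ∞ as n → ∞.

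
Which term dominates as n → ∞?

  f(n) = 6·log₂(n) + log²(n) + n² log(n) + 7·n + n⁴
n⁴

Looking at each term:
  - 6·log₂(n) is O(log n)
  - log²(n) is O(log² n)
  - n² log(n) is O(n² log n)
  - 7·n is O(n)
  - n⁴ is O(n⁴)

The term n⁴ (O(n⁴)) grows fastest and dominates all others.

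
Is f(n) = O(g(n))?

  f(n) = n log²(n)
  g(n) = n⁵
True

f(n) = n log²(n) is O(n log² n), and g(n) = n⁵ is O(n⁵).
Since O(n log² n) ⊆ O(n⁵) (f grows no faster than g), f(n) = O(g(n)) is true.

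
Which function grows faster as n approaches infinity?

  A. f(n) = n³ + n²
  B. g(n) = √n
A

f(n) = n³ + n² is O(n³), while g(n) = √n is O(√n).
Since O(n³) grows faster than O(√n), f(n) dominates.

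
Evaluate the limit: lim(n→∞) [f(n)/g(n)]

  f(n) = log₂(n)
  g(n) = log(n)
1/log(2)

Since log₂(n) and log(n) have the same growth rate (O(log n)),
the ratio converges to a constant: 1/log(2).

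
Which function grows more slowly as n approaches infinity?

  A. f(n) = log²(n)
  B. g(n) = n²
A

f(n) = log²(n) is O(log² n), while g(n) = n² is O(n²).
Since O(log² n) grows slower than O(n²), f(n) is dominated.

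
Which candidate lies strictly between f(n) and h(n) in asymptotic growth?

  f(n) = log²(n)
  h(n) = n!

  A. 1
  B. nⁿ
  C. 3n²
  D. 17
C

We need g(n) with log²(n) = o(g(n)) and g(n) = o(n!), i.e. O(log² n) ≺ g ≺ O(n!).
Check each option:
  A. 1 — O(1) does not grow strictly faster than f(n)
  B. nⁿ — O(nⁿ) does not grow strictly slower than h(n)
  C. 3n² — O(n²) is strictly between O(log² n) and O(n!) ✓
  D. 17 — O(1) does not grow strictly faster than f(n)

Only option C (3n²) lies strictly between.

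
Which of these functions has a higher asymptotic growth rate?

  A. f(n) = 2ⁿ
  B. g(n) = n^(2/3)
A

f(n) = 2ⁿ is O(2ⁿ), while g(n) = n^(2/3) is O(n^(2/3)).
Since O(2ⁿ) grows faster than O(n^(2/3)), f(n) dominates.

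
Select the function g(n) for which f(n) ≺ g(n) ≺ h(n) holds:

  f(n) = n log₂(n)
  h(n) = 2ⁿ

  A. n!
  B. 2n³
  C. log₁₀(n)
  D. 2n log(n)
B

We need g(n) with n log₂(n) = o(g(n)) and g(n) = o(2ⁿ), i.e. O(n log n) ≺ g ≺ O(2ⁿ).
Check each option:
  A. n! — O(n!) does not grow strictly slower than h(n)
  B. 2n³ — O(n³) is strictly between O(n log n) and O(2ⁿ) ✓
  C. log₁₀(n) — O(log n) does not grow strictly faster than f(n)
  D. 2n log(n) — O(n log n) does not grow strictly faster than f(n)

Only option B (2n³) lies strictly between.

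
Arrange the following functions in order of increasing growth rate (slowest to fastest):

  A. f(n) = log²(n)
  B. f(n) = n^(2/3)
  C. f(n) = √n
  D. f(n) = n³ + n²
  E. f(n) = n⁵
A < C < B < D < E

Comparing growth rates:
A = log²(n) is O(log² n)
C = √n is O(√n)
B = n^(2/3) is O(n^(2/3))
D = n³ + n² is O(n³)
E = n⁵ is O(n⁵)

Therefore, the order from slowest to fastest is: A < C < B < D < E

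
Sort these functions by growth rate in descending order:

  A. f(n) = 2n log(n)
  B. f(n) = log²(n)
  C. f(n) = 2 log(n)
A > B > C

Comparing growth rates:
A = 2n log(n) is O(n log n)
B = log²(n) is O(log² n)
C = 2 log(n) is O(log n)

Therefore, the order from fastest to slowest is: A > B > C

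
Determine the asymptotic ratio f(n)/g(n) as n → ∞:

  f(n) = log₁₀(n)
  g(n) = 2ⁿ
0

Since log₁₀(n) (O(log n)) grows slower than 2ⁿ (O(2ⁿ)),
the ratio f(n)/g(n) → 0 as n → ∞.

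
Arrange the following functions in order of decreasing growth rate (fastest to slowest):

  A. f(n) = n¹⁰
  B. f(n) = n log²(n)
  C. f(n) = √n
A > B > C

Comparing growth rates:
A = n¹⁰ is O(n¹⁰)
B = n log²(n) is O(n log² n)
C = √n is O(√n)

Therefore, the order from fastest to slowest is: A > B > C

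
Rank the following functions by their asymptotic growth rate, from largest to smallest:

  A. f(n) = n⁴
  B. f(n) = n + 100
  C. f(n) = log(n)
A > B > C

Comparing growth rates:
A = n⁴ is O(n⁴)
B = n + 100 is O(n)
C = log(n) is O(log n)

Therefore, the order from fastest to slowest is: A > B > C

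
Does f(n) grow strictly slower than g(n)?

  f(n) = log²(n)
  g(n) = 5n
True

f(n) = log²(n) is O(log² n), and g(n) = 5n is O(n).
Since O(log² n) grows strictly slower than O(n), f(n) = o(g(n)) is true.
This means lim(n→∞) f(n)/g(n) = 0.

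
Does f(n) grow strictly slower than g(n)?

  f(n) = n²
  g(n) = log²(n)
False

f(n) = n² is O(n²), and g(n) = log²(n) is O(log² n).
Since O(n²) grows faster than or equal to O(log² n), f(n) = o(g(n)) is false.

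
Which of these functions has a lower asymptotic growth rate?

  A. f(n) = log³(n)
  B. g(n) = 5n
A

f(n) = log³(n) is O(log³ n), while g(n) = 5n is O(n).
Since O(log³ n) grows slower than O(n), f(n) is dominated.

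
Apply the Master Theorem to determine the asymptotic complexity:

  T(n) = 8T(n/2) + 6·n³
Θ(n³ log n)

Master Theorem: a = 8, b = 2, f(n) = 6·n³.
Compute the critical exponent d = log₂(8) = 3.
Compare f(n) = Θ(n³) against n^d:
  k = 3 = d, so f(n) = Θ(n^d) — Case 2.
  Work is balanced across levels: T(n) = Θ(n^d log n) = Θ(n³ log n).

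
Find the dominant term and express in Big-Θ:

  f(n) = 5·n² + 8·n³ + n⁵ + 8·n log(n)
Θ(n⁵)

Order the terms by growth rate: 8·n log(n) ≺ 5·n² ≺ 8·n³ ≺ n⁵.
The fastest-growing term n⁵ dominates as n → ∞; dropping its constant factor gives Θ(n⁵).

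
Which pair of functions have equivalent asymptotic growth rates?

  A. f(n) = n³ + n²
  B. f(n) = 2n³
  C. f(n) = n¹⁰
A and B

Examining each function:
  A. n³ + n² is O(n³)
  B. 2n³ is O(n³)
  C. n¹⁰ is O(n¹⁰)

Functions A and B both have the same complexity class.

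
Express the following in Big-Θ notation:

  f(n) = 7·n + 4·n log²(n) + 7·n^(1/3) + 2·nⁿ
Θ(nⁿ)

Order the terms by growth rate: 7·n^(1/3) ≺ 7·n ≺ 4·n log²(n) ≺ 2·nⁿ.
The fastest-growing term 2·nⁿ dominates as n → ∞; dropping its constant factor gives Θ(nⁿ).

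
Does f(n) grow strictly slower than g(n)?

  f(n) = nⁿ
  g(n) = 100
False

f(n) = nⁿ is O(nⁿ), and g(n) = 100 is O(1).
Since O(nⁿ) grows faster than or equal to O(1), f(n) = o(g(n)) is false.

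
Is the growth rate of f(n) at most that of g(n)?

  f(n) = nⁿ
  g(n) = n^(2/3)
False

f(n) = nⁿ is O(nⁿ), and g(n) = n^(2/3) is O(n^(2/3)).
Since O(nⁿ) grows faster than O(n^(2/3)), f(n) = O(g(n)) is false.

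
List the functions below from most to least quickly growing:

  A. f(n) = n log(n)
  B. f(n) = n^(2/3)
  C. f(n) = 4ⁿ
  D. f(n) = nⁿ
D > C > A > B

Comparing growth rates:
D = nⁿ is O(nⁿ)
C = 4ⁿ is O(4ⁿ)
A = n log(n) is O(n log n)
B = n^(2/3) is O(n^(2/3))

Therefore, the order from fastest to slowest is: D > C > A > B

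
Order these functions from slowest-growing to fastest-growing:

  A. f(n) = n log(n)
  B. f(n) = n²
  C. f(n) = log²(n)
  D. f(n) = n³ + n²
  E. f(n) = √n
C < E < A < B < D

Comparing growth rates:
C = log²(n) is O(log² n)
E = √n is O(√n)
A = n log(n) is O(n log n)
B = n² is O(n²)
D = n³ + n² is O(n³)

Therefore, the order from slowest to fastest is: C < E < A < B < D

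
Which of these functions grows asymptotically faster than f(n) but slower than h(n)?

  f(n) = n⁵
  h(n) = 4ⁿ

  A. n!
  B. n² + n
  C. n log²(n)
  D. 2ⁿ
D

We need g(n) with n⁵ = o(g(n)) and g(n) = o(4ⁿ), i.e. O(n⁵) ≺ g ≺ O(4ⁿ).
Check each option:
  A. n! — O(n!) does not grow strictly slower than h(n)
  B. n² + n — O(n²) does not grow strictly faster than f(n)
  C. n log²(n) — O(n log² n) does not grow strictly faster than f(n)
  D. 2ⁿ — O(2ⁿ) is strictly between O(n⁵) and O(4ⁿ) ✓

Only option D (2ⁿ) lies strictly between.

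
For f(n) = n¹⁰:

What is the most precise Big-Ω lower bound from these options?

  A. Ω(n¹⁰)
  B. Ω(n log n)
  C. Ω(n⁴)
A

f(n) = n¹⁰ is Ω(n¹⁰).
All listed options are valid Big-Ω bounds (lower bounds),
but Ω(n¹⁰) is the tightest (largest valid bound).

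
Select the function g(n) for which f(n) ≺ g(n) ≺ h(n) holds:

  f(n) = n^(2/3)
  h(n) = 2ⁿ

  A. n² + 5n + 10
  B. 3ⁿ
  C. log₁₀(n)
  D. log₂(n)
A

We need g(n) with n^(2/3) = o(g(n)) and g(n) = o(2ⁿ), i.e. O(n^(2/3)) ≺ g ≺ O(2ⁿ).
Check each option:
  A. n² + 5n + 10 — O(n²) is strictly between O(n^(2/3)) and O(2ⁿ) ✓
  B. 3ⁿ — O(3ⁿ) does not grow strictly slower than h(n)
  C. log₁₀(n) — O(log n) does not grow strictly faster than f(n)
  D. log₂(n) — O(log n) does not grow strictly faster than f(n)

Only option A (n² + 5n + 10) lies strictly between.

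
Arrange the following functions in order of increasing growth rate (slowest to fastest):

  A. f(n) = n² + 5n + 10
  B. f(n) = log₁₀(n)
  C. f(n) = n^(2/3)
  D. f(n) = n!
B < C < A < D

Comparing growth rates:
B = log₁₀(n) is O(log n)
C = n^(2/3) is O(n^(2/3))
A = n² + 5n + 10 is O(n²)
D = n! is O(n!)

Therefore, the order from slowest to fastest is: B < C < A < D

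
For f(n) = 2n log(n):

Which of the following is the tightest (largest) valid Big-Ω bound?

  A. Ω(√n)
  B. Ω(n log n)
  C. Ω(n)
B

f(n) = 2n log(n) is Ω(n log n).
All listed options are valid Big-Ω bounds (lower bounds),
but Ω(n log n) is the tightest (largest valid bound).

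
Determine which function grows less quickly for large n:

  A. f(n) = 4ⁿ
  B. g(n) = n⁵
B

f(n) = 4ⁿ is O(4ⁿ), while g(n) = n⁵ is O(n⁵).
Since O(n⁵) grows slower than O(4ⁿ), g(n) is dominated.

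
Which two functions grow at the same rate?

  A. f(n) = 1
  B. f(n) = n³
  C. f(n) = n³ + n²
B and C

Examining each function:
  A. 1 is O(1)
  B. n³ is O(n³)
  C. n³ + n² is O(n³)

Functions B and C both have the same complexity class.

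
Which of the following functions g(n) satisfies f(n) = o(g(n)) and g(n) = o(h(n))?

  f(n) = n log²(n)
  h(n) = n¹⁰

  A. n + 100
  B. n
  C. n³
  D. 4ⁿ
C

We need g(n) with n log²(n) = o(g(n)) and g(n) = o(n¹⁰), i.e. O(n log² n) ≺ g ≺ O(n¹⁰).
Check each option:
  A. n + 100 — O(n) does not grow strictly faster than f(n)
  B. n — O(n) does not grow strictly faster than f(n)
  C. n³ — O(n³) is strictly between O(n log² n) and O(n¹⁰) ✓
  D. 4ⁿ — O(4ⁿ) does not grow strictly slower than h(n)

Only option C (n³) lies strictly between.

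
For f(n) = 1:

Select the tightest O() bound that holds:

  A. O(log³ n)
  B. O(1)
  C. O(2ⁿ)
B

f(n) = 1 is O(1).
All listed options are valid Big-O bounds (upper bounds),
but O(1) is the tightest (smallest valid bound).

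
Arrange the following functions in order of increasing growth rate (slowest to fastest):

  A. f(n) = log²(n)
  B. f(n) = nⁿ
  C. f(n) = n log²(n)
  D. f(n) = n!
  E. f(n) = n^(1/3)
A < E < C < D < B

Comparing growth rates:
A = log²(n) is O(log² n)
E = n^(1/3) is O(n^(1/3))
C = n log²(n) is O(n log² n)
D = n! is O(n!)
B = nⁿ is O(nⁿ)

Therefore, the order from slowest to fastest is: A < E < C < D < B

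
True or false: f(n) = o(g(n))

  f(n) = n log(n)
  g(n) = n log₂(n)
False

f(n) = n log(n) is O(n log n), and g(n) = n log₂(n) is O(n log n).
Since they have the same growth rate, f(n) = o(g(n)) is false.
(f = o(g) requires f to grow strictly slower, not equal.)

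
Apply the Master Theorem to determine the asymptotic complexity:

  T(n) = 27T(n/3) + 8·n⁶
Θ(n⁶)

Master Theorem: a = 27, b = 3, f(n) = 8·n⁶.
Compute the critical exponent d = log₃(27) = 3.
Compare f(n) = Θ(n⁶) against n^d:
  k = 6 > d = 3, so f(n) = Ω(n^(d+ε)) — Case 3.
  Regularity: a·(n/b)^6/n^6 = a/b^6 = 27/729 < 1 ✓.
  The top-level work dominates: T(n) = Θ(f(n)) = Θ(n⁶).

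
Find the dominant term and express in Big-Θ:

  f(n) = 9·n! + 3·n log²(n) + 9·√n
Θ(n!)

Order the terms by growth rate: 9·√n ≺ 3·n log²(n) ≺ 9·n!.
The fastest-growing term 9·n! dominates as n → ∞; dropping its constant factor gives Θ(n!).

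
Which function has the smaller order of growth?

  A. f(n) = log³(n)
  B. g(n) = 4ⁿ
A

f(n) = log³(n) is O(log³ n), while g(n) = 4ⁿ is O(4ⁿ).
Since O(log³ n) grows slower than O(4ⁿ), f(n) is dominated.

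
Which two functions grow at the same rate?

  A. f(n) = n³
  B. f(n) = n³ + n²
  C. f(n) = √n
A and B

Examining each function:
  A. n³ is O(n³)
  B. n³ + n² is O(n³)
  C. √n is O(√n)

Functions A and B both have the same complexity class.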